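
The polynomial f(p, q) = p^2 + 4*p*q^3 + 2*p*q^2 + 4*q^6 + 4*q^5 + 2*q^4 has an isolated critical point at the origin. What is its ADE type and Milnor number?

The Hessian of f at 0 is [[2, 0], [0, 0]] with rank 1, so corank 1. A Groebner basis of the Jacobian ideal J(f) in C{p,q} is {p^2, p*q, p + q^2}; counting standard monomials gives mu = 3. Corank 1: A-series; mu = 3 gives A_3.

Type A_3, Milnor number mu = 3.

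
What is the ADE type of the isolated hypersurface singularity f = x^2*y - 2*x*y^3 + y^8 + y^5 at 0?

The Hessian of f at 0 has rank 0. Corank 2; j^3 = x^2*y has shape L^2 M (L != M), so D-series; mu = 9 gives D_9.

D9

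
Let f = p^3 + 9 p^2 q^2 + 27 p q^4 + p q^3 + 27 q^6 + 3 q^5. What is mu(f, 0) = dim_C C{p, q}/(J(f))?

7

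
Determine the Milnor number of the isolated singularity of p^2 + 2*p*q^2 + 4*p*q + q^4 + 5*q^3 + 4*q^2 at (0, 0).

The Hessian of f at 0 has rank 1. Corank 1: A-series; mu = 2 gives A_2.

2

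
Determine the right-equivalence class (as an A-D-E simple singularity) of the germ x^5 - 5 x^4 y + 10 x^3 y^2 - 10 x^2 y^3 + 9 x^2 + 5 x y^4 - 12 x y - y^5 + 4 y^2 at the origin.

The Hessian of f at 0 is [[18, -12], [-12, 8]] with rank 1, so corank 1. A Groebner basis of the Jacobian ideal J(f) in C{x,y} is {y^4, x - 2*y/3}; counting standard monomials gives mu = 4. Corank 1: A-series; mu = 4 gives A_4.

A4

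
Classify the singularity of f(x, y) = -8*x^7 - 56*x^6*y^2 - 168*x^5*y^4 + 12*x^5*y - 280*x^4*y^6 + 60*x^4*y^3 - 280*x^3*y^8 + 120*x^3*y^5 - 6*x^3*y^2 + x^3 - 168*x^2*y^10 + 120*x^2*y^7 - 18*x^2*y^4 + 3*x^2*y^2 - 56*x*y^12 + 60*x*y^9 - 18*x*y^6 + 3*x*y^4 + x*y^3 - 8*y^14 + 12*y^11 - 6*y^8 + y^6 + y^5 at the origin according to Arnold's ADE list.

E_{7}

The Hessian of f at 0 has rank 0. Corank 2; j^3 = x^3 is a perfect cube, so E-series; the 4-jet and mu = 7 give E_7.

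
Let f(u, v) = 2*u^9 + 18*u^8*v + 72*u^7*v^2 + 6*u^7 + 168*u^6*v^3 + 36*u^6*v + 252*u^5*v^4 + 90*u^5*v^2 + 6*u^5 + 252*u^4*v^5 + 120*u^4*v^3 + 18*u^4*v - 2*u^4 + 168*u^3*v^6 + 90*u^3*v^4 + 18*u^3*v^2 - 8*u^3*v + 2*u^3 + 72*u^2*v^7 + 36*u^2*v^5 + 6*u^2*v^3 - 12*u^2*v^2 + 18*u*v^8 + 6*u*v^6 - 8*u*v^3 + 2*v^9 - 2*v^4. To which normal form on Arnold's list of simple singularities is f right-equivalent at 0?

The Hessian of f at 0 has rank 0. Corank 2; j^3 = 2*u^3 is a perfect cube, so E-series; the 4-jet and mu = 6 give E_6.

E_6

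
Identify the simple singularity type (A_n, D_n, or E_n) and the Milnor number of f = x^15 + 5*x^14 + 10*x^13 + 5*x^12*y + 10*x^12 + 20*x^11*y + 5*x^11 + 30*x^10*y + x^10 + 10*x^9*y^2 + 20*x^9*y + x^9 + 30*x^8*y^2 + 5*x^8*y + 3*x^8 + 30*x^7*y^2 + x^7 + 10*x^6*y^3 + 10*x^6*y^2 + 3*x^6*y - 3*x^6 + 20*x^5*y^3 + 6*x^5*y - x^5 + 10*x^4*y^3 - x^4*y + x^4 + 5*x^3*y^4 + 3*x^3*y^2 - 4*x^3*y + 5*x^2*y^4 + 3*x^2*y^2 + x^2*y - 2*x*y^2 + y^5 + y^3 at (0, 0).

Type D6, Milnor number mu = 6.

The Hessian of f at 0 has rank 0. Corank 2; j^3 = y*(x - y)^2 has shape L^2 M (L != M), so D-series; mu = 6 gives D_6.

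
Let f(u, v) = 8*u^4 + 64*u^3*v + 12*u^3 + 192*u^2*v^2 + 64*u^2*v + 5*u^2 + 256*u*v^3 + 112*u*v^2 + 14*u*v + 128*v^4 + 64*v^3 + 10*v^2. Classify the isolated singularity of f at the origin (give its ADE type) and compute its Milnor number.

The Hessian of f at 0 is [[10, 14], [14, 20]] with rank 2, so corank 0. A Groebner basis of the Jacobian ideal J(f) in C{u,v} is {u, v}; counting standard monomials gives mu = 1. Corank 0: nondegenerate Morse point, so A_1.

Type A1, Milnor number mu = 1.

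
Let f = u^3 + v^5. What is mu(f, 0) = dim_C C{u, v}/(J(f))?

8

The Hessian of f at 0 has rank 0. Corank 2; j^3 = u^3 is a perfect cube, so E-series; the 5-jet and mu = 8 give E_8.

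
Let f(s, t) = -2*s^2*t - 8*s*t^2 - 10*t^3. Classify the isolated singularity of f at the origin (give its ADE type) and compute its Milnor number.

Type D_4, Milnor number mu = 4.

The Hessian of f at 0 has rank 0. Corank 2; j^3 = -2*t*(s^2 + 4*s*t + 5*t^2) splits into three distinct lines over C (the quadratic factor has nonzero discriminant), so D_4.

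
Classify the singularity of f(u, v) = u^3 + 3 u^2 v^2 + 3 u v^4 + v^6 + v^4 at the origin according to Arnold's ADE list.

E_6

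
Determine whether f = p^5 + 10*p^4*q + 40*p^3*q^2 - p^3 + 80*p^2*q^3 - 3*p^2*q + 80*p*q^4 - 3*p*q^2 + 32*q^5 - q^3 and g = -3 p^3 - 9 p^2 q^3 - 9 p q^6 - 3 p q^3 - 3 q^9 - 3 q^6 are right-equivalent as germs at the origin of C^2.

The Hessian of f at 0 has rank 0. Corank 2; j^3 = -(p + q)^3 is a perfect cube, so E-series; the 5-jet and mu = 8 give E_8. The Hessian of g at 0 has rank 0. Corank 2; j^3 = -3*p^3 is a perfect cube, so E-series; the 4-jet and mu = 7 give E_7. f is E_8 but g is E_7, hence not right-equivalent.

No.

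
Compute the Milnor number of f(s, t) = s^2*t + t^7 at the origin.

The Hessian of f at 0 has rank 0. Corank 2; j^3 = s^2*t has shape L^2 M (L != M), so D-series; mu = 8 gives D_8.

8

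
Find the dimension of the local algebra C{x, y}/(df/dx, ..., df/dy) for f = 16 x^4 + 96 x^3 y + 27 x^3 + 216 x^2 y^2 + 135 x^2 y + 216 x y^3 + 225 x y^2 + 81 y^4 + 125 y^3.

6

The Hessian of f at 0 has rank 0. Corank 2; j^3 = (3*x + 5*y)^3 is a perfect cube, so E-series; the 4-jet and mu = 6 give E_6.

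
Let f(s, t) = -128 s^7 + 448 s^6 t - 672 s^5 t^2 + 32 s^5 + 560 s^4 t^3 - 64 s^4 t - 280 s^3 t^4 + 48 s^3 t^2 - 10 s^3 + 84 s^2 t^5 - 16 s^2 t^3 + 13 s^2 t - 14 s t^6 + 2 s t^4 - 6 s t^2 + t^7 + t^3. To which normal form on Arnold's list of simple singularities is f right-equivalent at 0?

D_4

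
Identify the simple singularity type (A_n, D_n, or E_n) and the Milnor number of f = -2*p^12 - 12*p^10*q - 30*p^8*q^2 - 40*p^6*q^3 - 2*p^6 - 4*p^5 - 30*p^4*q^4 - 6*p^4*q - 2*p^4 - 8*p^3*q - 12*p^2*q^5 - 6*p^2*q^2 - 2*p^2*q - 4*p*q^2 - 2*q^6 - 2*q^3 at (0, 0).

Type D_7, Milnor number mu = 7.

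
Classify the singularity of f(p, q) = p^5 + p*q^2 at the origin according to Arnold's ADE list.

D_6

The Hessian of f at 0 is [[0, 0], [0, 0]] with rank 0, so corank 2. A Groebner basis of the Jacobian ideal J(f) in C{p,q} is {p^4 + q^2/5, q^3, p*q}; counting standard monomials gives mu = 6. Corank 2; j^3 = p*q^2 has shape L^2 M (L != M), so D-series; mu = 6 gives D_6.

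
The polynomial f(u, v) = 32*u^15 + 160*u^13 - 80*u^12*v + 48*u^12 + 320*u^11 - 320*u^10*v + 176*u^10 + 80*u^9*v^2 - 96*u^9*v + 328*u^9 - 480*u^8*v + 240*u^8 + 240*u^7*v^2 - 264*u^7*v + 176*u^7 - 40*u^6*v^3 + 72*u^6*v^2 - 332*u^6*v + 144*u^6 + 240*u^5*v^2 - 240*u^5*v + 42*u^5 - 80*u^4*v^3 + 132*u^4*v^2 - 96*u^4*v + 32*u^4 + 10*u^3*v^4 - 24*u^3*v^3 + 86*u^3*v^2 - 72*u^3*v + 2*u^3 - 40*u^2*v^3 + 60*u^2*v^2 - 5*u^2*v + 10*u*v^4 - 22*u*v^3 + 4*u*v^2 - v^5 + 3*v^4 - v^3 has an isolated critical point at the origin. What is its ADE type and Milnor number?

Type D5, Milnor number mu = 5.

The Hessian of f at 0 is [[0, 0], [0, 0]] with rank 0, so corank 2. A Groebner basis of the Jacobian ideal J(f) in C{u,v} is {u*v^2 - u*v/7 + v^2/7, -u*v/7 + v^3 + v^2/7, u^2 - 10*u*v/7 + 3*v^2/7}; counting standard monomials gives mu = 5. Corank 2; j^3 = (u - v)^2*(2*u - v) has shape L^2 M (L != M), so D-series; mu = 5 gives D_5.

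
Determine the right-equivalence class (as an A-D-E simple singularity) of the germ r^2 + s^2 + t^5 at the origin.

A4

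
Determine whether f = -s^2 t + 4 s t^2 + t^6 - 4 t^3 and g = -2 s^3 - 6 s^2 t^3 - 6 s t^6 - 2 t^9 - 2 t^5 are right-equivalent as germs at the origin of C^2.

No.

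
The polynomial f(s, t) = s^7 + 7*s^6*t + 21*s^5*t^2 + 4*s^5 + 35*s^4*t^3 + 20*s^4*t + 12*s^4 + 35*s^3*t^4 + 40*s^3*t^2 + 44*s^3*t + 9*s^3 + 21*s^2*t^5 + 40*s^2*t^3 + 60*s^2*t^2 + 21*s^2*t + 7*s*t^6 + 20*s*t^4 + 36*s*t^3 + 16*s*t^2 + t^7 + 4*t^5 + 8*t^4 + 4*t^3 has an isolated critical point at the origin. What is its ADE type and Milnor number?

Type D8, Milnor number mu = 8.

The Hessian of f at 0 is [[0, 0], [0, 0]] with rank 0, so corank 2. A Groebner basis of the Jacobian ideal J(f) in C{s,t} is {-107649*s^2/692 + s*t^3 - 6723*s*t^2/346 - 141831*s*t/692 - 4419*t^3/346 - 135*t^2/2, 63423*s^2/346 + 9261*s*t^2/346 + 84321*s*t/346 + t^4 + 3078*t^3/173 + 81*t^2, s^3 - 591*s^2/173 - 330*s*t^2/173 - 913*s*t/173 - 178*t^3/173 - 2*t^2, s^2*t + 567*s^2/346 + 283*s*t^2/173 + 897*s*t/346 + 117*t^3/173 + t^2}; counting standard monomials gives mu = 8. Corank 2; j^3 = (s + t)*(3*s + 2*t)^2 has shape L^2 M (L != M), so D-series; mu = 8 gives D_8.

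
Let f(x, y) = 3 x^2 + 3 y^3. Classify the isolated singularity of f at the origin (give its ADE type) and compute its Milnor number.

Type A2, Milnor number mu = 2.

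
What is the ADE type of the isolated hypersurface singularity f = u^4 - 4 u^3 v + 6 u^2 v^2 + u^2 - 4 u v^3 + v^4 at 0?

A3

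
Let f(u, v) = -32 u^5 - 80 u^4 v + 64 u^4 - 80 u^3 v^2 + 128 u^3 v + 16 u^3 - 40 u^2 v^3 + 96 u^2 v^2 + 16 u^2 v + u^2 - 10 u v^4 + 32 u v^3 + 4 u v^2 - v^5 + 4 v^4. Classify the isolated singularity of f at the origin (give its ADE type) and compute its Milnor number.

The Hessian of f at 0 has rank 1. Corank 1: A-series; mu = 4 gives A_4.

Type A_{4}, Milnor number mu = 4.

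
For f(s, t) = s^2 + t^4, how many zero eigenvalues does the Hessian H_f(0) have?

The Hessian at 0 is [[2, 0], [0, 0]] of rank 1; hence corank 1.

1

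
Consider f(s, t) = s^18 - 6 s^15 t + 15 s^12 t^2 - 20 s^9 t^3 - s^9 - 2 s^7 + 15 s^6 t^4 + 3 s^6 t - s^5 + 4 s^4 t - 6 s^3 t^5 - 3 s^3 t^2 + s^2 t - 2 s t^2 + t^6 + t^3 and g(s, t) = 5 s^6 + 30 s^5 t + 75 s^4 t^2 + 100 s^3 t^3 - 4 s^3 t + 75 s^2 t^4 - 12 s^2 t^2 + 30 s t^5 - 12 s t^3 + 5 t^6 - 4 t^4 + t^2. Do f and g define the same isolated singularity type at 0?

No.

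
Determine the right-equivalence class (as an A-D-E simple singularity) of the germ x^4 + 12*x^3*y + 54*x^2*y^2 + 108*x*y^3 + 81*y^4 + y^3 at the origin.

E6

The Hessian of f at 0 has rank 0. Corank 2; j^3 = y^3 is a perfect cube, so E-series; the 4-jet and mu = 6 give E_6.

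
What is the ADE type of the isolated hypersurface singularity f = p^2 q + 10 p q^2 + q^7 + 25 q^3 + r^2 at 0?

The Hessian of f at 0 has rank 1. Corank 2; j^3 = q*(p + 5*q)^2 has shape L^2 M (L != M), so D-series; mu = 8 gives D_8.

D_{8}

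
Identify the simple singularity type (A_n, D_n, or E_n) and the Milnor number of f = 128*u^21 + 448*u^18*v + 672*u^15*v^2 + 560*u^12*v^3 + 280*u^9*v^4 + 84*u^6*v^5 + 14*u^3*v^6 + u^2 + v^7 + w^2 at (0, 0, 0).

Type A_6, Milnor number mu = 6.

The Hessian of f at 0 has rank 2. Corank 1: A-series; mu = 6 gives A_6.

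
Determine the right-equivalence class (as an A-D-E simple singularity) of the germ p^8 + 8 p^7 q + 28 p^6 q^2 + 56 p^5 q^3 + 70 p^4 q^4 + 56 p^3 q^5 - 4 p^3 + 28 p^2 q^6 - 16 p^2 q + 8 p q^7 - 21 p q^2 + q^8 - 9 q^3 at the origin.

D_{9}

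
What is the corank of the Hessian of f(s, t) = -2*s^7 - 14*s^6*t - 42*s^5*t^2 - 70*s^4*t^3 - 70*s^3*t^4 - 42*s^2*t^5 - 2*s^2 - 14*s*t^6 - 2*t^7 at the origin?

1

Hessian at 0 has rank 1.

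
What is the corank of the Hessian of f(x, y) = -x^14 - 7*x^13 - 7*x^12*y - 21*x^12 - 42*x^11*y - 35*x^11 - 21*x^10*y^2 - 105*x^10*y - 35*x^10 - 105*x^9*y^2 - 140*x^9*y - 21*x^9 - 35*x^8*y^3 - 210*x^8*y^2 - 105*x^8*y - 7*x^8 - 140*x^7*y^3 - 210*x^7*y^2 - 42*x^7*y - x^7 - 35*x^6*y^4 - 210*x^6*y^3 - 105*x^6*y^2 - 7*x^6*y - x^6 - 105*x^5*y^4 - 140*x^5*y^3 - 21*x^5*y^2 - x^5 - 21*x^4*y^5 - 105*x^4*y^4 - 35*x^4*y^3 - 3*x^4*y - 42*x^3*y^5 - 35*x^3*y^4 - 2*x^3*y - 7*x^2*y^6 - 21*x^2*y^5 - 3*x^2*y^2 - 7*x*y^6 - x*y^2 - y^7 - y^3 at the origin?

2

Hessian at 0 has rank 0.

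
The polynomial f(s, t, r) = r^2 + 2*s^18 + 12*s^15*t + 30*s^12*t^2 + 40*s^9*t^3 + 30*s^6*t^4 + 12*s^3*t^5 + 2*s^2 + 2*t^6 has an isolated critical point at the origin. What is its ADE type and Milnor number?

The Hessian of f at 0 has rank 2. Corank 1: A-series; mu = 5 gives A_5.

Type A_5, Milnor number mu = 5.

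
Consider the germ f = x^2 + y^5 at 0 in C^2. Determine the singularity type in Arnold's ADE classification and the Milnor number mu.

The Hessian of f at 0 has rank 1. Corank 1: A-series; mu = 4 gives A_4.

Type A_{4}, Milnor number mu = 4.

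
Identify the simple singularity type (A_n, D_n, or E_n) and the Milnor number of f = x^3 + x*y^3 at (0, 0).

The Hessian of f at 0 has rank 0. Corank 2; j^3 = x^3 is a perfect cube, so E-series; the 4-jet and mu = 7 give E_7.

Type E_{7}, Milnor number mu = 7.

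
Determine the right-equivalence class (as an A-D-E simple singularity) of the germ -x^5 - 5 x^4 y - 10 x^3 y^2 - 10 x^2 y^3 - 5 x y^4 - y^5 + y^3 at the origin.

E8

The Hessian of f at 0 has rank 0. Corank 2; j^3 = y^3 is a perfect cube, so E-series; the 5-jet and mu = 8 give E_8.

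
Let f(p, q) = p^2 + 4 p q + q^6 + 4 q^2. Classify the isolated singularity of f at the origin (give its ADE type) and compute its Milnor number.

Type A5, Milnor number mu = 5.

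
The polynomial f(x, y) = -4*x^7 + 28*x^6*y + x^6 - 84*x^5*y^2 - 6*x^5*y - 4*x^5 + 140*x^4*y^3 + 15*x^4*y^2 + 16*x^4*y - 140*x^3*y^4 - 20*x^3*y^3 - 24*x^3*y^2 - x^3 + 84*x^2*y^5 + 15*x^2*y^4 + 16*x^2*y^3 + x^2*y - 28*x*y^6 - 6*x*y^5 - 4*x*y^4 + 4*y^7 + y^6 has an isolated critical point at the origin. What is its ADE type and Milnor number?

Type D7, Milnor number mu = 7.

The Hessian of f at 0 has rank 0. Corank 2; j^3 = -x^2*(x - y) has shape L^2 M (L != M), so D-series; mu = 7 gives D_7.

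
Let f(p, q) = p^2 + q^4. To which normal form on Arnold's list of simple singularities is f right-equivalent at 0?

A3

The Hessian of f at 0 has rank 1. Corank 1: A-series; mu = 3 gives A_3.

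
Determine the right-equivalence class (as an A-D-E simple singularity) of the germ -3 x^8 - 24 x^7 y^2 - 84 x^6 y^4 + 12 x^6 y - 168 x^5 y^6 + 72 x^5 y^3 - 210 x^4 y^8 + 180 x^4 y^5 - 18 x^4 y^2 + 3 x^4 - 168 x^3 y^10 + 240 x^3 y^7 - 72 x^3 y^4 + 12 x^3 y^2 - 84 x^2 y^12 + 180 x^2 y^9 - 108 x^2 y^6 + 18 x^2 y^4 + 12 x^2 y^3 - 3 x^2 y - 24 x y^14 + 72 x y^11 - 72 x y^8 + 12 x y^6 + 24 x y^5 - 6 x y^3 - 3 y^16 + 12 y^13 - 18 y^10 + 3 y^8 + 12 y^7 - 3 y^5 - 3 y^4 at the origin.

D_{5}

The Hessian of f at 0 has rank 0. Corank 2; j^3 = -3*x^2*y has shape L^2 M (L != M), so D-series; mu = 5 gives D_5.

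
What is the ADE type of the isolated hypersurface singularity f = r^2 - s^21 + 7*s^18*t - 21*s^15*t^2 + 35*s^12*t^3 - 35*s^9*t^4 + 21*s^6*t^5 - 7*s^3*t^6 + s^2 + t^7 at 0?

The Hessian of f at 0 has rank 2. Corank 1: A-series; mu = 6 gives A_6.

A_{6}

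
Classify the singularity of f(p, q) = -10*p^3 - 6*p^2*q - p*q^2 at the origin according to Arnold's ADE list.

The Hessian of f at 0 has rank 0. Corank 2; j^3 = -p*(10*p^2 + 6*p*q + q^2) splits into three distinct lines over C (the quadratic factor has nonzero discriminant), so D_4.

D_4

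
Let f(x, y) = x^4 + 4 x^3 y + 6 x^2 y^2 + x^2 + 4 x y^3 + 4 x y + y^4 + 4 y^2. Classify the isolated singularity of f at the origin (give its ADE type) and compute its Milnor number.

Type A_3, Milnor number mu = 3.

The Hessian of f at 0 has rank 1. Corank 1: A-series; mu = 3 gives A_3.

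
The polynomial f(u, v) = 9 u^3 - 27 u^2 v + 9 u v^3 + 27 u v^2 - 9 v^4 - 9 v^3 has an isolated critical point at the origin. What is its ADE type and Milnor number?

The Hessian of f at 0 has rank 0. Corank 2; j^3 = 9*(u - v)^3 is a perfect cube, so E-series; the 4-jet and mu = 7 give E_7.

Type E7, Milnor number mu = 7.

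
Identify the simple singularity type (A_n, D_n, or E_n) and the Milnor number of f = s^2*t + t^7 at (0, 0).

Type D_{8}, Milnor number mu = 8.

The Hessian of f at 0 has rank 0. Corank 2; j^3 = s^2*t has shape L^2 M (L != M), so D-series; mu = 8 gives D_8.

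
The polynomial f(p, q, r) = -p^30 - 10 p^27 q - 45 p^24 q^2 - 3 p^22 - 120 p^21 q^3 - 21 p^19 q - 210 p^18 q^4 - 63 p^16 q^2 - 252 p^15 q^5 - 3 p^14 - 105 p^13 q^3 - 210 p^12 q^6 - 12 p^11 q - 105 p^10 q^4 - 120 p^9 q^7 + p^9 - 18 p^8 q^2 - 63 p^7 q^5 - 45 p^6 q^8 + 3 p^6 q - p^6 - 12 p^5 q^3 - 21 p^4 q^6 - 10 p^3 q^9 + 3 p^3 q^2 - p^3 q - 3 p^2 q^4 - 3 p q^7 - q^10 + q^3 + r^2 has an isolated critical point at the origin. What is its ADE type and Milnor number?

Type E_{7}, Milnor number mu = 7.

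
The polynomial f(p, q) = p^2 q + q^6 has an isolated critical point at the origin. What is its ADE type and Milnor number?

Type D_{7}, Milnor number mu = 7.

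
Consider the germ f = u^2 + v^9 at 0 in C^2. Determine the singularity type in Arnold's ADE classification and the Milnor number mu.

The Hessian of f at 0 has rank 1. Corank 1: A-series; mu = 8 gives A_8.

Type A_{8}, Milnor number mu = 8.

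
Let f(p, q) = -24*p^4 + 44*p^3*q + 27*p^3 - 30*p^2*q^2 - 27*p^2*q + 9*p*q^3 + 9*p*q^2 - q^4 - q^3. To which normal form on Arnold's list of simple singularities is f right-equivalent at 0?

The Hessian of f at 0 is [[0, 0], [0, 0]] with rank 0, so corank 2. A Groebner basis of the Jacobian ideal J(f) in C{p,q} is {19683*p^2/4 - 6561*p*q/2 + q^4 + 27*q^3/4 + 2187*q^2/4, p^3 - 135*p^2/4 + 45*p*q/2 - q^3/12 - 15*q^2/4, p^2*q - 243*p^2/4 + 81*p*q/2 - 7*q^3/36 - 27*q^2/4, -81*p^2 + p*q^2 + 54*p*q - 4*q^3/9 - 9*q^2}; counting standard monomials gives mu = 7. Corank 2; j^3 = (3*p - q)^3 is a perfect cube, so E-series; the 4-jet and mu = 7 give E_7.

E_7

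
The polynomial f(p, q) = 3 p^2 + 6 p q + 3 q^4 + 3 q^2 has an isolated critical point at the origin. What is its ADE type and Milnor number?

The Hessian of f at 0 has rank 1. Corank 1: A-series; mu = 3 gives A_3.

Type A_{3}, Milnor number mu = 3.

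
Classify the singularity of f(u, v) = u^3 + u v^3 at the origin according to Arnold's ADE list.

The Hessian of f at 0 has rank 0. Corank 2; j^3 = u^3 is a perfect cube, so E-series; the 4-jet and mu = 7 give E_7.

E_{7}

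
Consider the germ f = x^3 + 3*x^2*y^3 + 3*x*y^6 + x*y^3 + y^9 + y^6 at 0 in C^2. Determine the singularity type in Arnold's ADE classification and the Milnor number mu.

Type E_7, Milnor number mu = 7.

The Hessian of f at 0 is [[0, 0], [0, 0]] with rank 0, so corank 2. A Groebner basis of the Jacobian ideal J(f) in C{x,y} is {x^3, x*y^2, 3*x^2 + y^3}; counting standard monomials gives mu = 7. Corank 2; j^3 = x^3 is a perfect cube, so E-series; the 4-jet and mu = 7 give E_7.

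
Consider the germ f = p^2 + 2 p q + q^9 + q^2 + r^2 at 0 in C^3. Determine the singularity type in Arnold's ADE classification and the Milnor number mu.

Type A_{8}, Milnor number mu = 8.

The Hessian of f at 0 has rank 2. Corank 1: A-series; mu = 8 gives A_8.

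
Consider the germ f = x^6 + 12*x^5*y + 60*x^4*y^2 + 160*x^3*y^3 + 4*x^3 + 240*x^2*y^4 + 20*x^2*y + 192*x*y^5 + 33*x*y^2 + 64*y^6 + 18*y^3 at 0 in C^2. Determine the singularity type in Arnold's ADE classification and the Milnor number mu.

Type D7, Milnor number mu = 7.

The Hessian of f at 0 has rank 0. Corank 2; j^3 = (x + 2*y)*(2*x + 3*y)^2 has shape L^2 M (L != M), so D-series; mu = 7 gives D_7.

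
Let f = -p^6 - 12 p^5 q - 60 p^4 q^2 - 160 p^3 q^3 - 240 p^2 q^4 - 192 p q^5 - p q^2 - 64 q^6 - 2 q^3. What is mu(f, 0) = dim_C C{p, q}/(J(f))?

The Hessian of f at 0 is [[0, 0], [0, 0]] with rank 0, so corank 2. A Groebner basis of the Jacobian ideal J(f) in C{p,q} is {p^5 + q^2/6, q^3, p*q + 2*q^2}; counting standard monomials gives mu = 7. Corank 2; j^3 = -q^2*(p + 2*q) has shape L^2 M (L != M), so D-series; mu = 7 gives D_7.

7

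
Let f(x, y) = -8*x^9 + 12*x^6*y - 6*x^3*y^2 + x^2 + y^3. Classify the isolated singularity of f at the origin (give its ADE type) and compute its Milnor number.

Type A_2, Milnor number mu = 2.

The Hessian of f at 0 is [[2, 0], [0, 0]] with rank 1, so corank 1. A Groebner basis of the Jacobian ideal J(f) in C{x,y} is {y^2, x}; counting standard monomials gives mu = 2. Corank 1: A-series; mu = 2 gives A_2.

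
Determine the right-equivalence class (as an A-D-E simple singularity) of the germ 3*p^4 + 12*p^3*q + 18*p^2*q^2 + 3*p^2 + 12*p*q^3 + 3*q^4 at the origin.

A_3

The Hessian of f at 0 has rank 1. Corank 1: A-series; mu = 3 gives A_3.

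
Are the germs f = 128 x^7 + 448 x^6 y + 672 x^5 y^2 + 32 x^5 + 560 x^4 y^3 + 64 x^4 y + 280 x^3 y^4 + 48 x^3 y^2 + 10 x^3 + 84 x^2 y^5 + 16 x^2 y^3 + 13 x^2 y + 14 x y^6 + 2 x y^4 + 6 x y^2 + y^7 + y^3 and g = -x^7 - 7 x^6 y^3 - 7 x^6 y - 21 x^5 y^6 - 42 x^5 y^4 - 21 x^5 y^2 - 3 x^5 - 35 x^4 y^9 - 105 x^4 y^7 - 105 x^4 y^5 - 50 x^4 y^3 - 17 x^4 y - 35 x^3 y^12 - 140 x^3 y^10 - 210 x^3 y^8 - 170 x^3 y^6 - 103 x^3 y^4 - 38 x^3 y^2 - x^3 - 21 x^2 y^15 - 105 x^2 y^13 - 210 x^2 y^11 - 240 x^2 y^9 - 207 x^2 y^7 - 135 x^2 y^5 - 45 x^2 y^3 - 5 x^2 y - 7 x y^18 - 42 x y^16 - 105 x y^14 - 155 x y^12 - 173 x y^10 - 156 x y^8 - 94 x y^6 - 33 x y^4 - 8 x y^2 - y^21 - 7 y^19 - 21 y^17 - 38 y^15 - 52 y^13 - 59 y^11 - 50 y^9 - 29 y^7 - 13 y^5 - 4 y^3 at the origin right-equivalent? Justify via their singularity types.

The Hessian of f at 0 is [[0, 0], [0, 0]] with rank 0, so corank 2. A Groebner basis of the Jacobian ideal J(f) in C{x,y} is {y^3, x^2 - 3*y^2/11, x*y + 6*y^2/11}; counting standard monomials gives mu = 4. Corank 2; j^3 = (2*x + y)*(5*x^2 + 4*x*y + y^2) splits into three distinct lines over C (the quadratic factor has nonzero discriminant), so D_4. The Hessian of g at 0 is [[0, 0], [0, 0]] with rank 0, so corank 2. A Groebner basis of the Jacobian ideal J(g) in C{x,y} is {x*y/5 + y^4 + 2*y^2/5, x*y^2 + 2*y^3, x^2 + 3*x*y + 2*y^2}; counting standard monomials gives mu = 6. Corank 2; j^3 = -(x + y)*(x + 2*y)^2 has shape L^2 M (L != M), so D-series; mu = 6 gives D_6. f is D_4 but g is D_6, hence not right-equivalent.

No.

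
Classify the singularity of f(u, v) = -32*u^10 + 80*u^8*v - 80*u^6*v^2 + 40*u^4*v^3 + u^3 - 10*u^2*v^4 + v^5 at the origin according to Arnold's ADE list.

E_{8}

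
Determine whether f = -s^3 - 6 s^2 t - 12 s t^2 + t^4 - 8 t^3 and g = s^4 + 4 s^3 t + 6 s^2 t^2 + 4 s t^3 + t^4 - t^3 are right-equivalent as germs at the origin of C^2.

The Hessian of f at 0 has rank 0. Corank 2; j^3 = -(s + 2*t)^3 is a perfect cube, so E-series; the 4-jet and mu = 6 give E_6. The Hessian of g at 0 has rank 0. Corank 2; j^3 = -t^3 is a perfect cube, so E-series; the 4-jet and mu = 6 give E_6. Both have type E_6, hence right-equivalent.

Yes.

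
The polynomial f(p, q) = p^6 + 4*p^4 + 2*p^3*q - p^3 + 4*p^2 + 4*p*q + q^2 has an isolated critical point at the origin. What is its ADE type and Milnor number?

Type A2, Milnor number mu = 2.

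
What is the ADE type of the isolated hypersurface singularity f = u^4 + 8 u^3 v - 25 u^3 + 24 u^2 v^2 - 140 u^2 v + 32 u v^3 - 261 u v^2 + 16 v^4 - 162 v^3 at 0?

D_5

The Hessian of f at 0 is [[0, 0], [0, 0]] with rank 0, so corank 2. A Groebner basis of the Jacobian ideal J(f) in C{u,v} is {u*v^2 - 1125*u*v/4 - 2025*v^2/4, 625*u*v/4 + v^3 + 1125*v^2/4, u^2 + 19*u*v/5 + 18*v^2/5}; counting standard monomials gives mu = 5. Corank 2; j^3 = -(u + 2*v)*(5*u + 9*v)^2 has shape L^2 M (L != M), so D-series; mu = 5 gives D_5.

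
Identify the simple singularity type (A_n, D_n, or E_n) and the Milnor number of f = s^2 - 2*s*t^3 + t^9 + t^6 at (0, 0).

Type A_{8}, Milnor number mu = 8.

The Hessian of f at 0 is [[2, 0], [0, 0]] with rank 1, so corank 1. A Groebner basis of the Jacobian ideal J(f) in C{s,t} is {s^2*t^2, s^3, -s + t^3}; counting standard monomials gives mu = 8. Corank 1: A-series; mu = 8 gives A_8.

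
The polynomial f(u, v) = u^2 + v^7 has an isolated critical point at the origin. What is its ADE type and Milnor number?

Type A6, Milnor number mu = 6.

The Hessian of f at 0 has rank 1. Corank 1: A-series; mu = 6 gives A_6.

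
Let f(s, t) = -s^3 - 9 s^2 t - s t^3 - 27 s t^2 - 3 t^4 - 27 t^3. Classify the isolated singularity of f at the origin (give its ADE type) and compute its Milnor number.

The Hessian of f at 0 has rank 0. Corank 2; j^3 = -(s + 3*t)^3 is a perfect cube, so E-series; the 4-jet and mu = 7 give E_7.

Type E7, Milnor number mu = 7.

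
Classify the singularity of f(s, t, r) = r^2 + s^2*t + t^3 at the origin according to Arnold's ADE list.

D_4

The Hessian of f at 0 has rank 1. Corank 2; j^3 = t*(s^2 + t^2) splits into three distinct lines over C (the quadratic factor has nonzero discriminant), so D_4.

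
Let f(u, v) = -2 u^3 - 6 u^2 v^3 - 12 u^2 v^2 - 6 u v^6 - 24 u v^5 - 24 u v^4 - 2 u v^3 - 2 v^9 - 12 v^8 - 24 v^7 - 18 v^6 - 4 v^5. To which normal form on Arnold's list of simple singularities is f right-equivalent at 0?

E7

The Hessian of f at 0 has rank 0. Corank 2; j^3 = -2*u^3 is a perfect cube, so E-series; the 4-jet and mu = 7 give E_7.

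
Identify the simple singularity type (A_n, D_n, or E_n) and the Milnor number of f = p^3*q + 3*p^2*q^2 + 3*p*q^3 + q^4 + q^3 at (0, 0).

Type E7, Milnor number mu = 7.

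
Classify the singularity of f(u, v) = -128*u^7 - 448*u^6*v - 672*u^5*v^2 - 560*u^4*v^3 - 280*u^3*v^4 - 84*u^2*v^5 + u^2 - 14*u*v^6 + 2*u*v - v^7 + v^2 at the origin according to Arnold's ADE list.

The Hessian of f at 0 has rank 1. Corank 1: A-series; mu = 6 gives A_6.

A6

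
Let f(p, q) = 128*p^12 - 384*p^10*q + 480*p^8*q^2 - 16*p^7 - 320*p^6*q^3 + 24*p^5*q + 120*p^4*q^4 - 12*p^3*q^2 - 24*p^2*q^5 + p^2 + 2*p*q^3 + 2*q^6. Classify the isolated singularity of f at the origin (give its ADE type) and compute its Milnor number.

The Hessian of f at 0 is [[2, 0], [0, 0]] with rank 1, so corank 1. A Groebner basis of the Jacobian ideal J(f) in C{p,q} is {p*q^2, p + q^3, p^2}; counting standard monomials gives mu = 5. Corank 1: A-series; mu = 5 gives A_5.

Type A_5, Milnor number mu = 5.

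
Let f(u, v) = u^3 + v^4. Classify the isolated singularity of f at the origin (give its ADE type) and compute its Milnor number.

Type E_6, Milnor number mu = 6.

The Hessian of f at 0 is [[0, 0], [0, 0]] with rank 0, so corank 2. A Groebner basis of the Jacobian ideal J(f) in C{u,v} is {v^3, u^2}; counting standard monomials gives mu = 6. Corank 2; j^3 = u^3 is a perfect cube, so E-series; the 4-jet and mu = 6 give E_6.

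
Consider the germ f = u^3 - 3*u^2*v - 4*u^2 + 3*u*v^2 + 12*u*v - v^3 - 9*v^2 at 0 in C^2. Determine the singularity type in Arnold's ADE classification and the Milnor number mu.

The Hessian of f at 0 is [[-8, 12], [12, -18]] with rank 1, so corank 1. A Groebner basis of the Jacobian ideal J(f) in C{u,v} is {v^2, u - 3*v/2}; counting standard monomials gives mu = 2. Corank 1: A-series; mu = 2 gives A_2.

Type A_{2}, Milnor number mu = 2.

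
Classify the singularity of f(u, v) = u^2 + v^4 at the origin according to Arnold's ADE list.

A_{3}

The Hessian of f at 0 has rank 1. Corank 1: A-series; mu = 3 gives A_3.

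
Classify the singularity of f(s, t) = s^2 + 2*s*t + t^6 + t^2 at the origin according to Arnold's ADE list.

A5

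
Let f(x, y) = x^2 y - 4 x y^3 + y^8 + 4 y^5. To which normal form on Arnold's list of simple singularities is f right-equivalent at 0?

The Hessian of f at 0 is [[0, 0], [0, 0]] with rank 0, so corank 2. A Groebner basis of the Jacobian ideal J(f) in C{x,y} is {x^4, x^3*y + x^2 - 2*x*y^2, -x^3/2 + x^2*y^2, -x*y/2 + y^3}; counting standard monomials gives mu = 9. Corank 2; j^3 = x^2*y has shape L^2 M (L != M), so D-series; mu = 9 gives D_9.

D_{9}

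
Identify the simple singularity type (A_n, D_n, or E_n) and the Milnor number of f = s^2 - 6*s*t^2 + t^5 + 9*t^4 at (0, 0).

Type A_{4}, Milnor number mu = 4.

The Hessian of f at 0 is [[2, 0], [0, 0]] with rank 1, so corank 1. A Groebner basis of the Jacobian ideal J(f) in C{s,t} is {s^2, -s/3 + t^2}; counting standard monomials gives mu = 4. Corank 1: A-series; mu = 4 gives A_4.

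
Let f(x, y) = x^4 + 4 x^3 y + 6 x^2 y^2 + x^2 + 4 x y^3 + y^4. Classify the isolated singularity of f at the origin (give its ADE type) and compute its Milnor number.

Type A3, Milnor number mu = 3.

The Hessian of f at 0 has rank 1. Corank 1: A-series; mu = 3 gives A_3.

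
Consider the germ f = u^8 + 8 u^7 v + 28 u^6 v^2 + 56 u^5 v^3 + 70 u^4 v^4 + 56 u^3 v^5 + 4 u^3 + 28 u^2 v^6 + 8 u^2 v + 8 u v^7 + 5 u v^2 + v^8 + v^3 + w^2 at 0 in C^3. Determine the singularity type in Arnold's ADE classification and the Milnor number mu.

The Hessian of f at 0 has rank 1. Corank 2; j^3 = (u + v)*(2*u + v)^2 has shape L^2 M (L != M), so D-series; mu = 9 gives D_9.

Type D_9, Milnor number mu = 9.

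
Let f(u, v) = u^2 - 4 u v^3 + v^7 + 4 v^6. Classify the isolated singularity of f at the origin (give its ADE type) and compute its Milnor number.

Type A6, Milnor number mu = 6.

The Hessian of f at 0 has rank 1. Corank 1: A-series; mu = 6 gives A_6.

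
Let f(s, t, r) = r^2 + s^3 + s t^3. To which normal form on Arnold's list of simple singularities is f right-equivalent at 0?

E_{7}

The Hessian of f at 0 has rank 1. Corank 2; j^3 = s^3 is a perfect cube, so E-series; the 4-jet and mu = 7 give E_7.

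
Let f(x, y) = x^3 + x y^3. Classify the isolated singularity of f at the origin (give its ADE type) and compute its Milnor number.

Type E_7, Milnor number mu = 7.

The Hessian of f at 0 has rank 0. Corank 2; j^3 = x^3 is a perfect cube, so E-series; the 4-jet and mu = 7 give E_7.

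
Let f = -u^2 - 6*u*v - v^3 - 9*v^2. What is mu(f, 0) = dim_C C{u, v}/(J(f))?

2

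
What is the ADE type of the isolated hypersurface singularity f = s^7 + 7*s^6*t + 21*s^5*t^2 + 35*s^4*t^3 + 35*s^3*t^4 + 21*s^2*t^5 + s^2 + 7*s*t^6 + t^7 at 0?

A_{6}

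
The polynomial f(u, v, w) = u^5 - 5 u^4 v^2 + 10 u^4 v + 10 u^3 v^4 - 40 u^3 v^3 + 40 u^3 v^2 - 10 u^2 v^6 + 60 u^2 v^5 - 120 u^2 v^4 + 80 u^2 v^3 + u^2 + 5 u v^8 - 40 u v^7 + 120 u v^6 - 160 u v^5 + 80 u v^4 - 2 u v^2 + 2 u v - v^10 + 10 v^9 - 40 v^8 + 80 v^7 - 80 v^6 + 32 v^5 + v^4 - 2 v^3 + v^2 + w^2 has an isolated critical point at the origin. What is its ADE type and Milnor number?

Type A4, Milnor number mu = 4.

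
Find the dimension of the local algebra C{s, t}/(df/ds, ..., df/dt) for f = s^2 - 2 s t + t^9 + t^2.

The Hessian of f at 0 is [[2, -2], [-2, 2]] with rank 1, so corank 1. A Groebner basis of the Jacobian ideal J(f) in C{s,t} is {t^8, s - t}; counting standard monomials gives mu = 8. Corank 1: A-series; mu = 8 gives A_8.

8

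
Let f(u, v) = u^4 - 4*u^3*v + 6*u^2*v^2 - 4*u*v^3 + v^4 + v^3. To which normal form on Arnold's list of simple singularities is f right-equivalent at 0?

The Hessian of f at 0 has rank 0. Corank 2; j^3 = v^3 is a perfect cube, so E-series; the 4-jet and mu = 6 give E_6.

E_6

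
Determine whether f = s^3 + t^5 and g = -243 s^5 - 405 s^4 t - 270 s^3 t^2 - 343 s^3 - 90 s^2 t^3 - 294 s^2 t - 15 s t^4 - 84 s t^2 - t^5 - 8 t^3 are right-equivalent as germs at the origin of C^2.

Yes.

The Hessian of f at 0 has rank 0. Corank 2; j^3 = s^3 is a perfect cube, so E-series; the 5-jet and mu = 8 give E_8. The Hessian of g at 0 has rank 0. Corank 2; j^3 = -(7*s + 2*t)^3 is a perfect cube, so E-series; the 5-jet and mu = 8 give E_8. Both have type E_8, hence right-equivalent.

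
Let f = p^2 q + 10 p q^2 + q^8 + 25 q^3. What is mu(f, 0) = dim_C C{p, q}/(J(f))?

9

The Hessian of f at 0 is [[0, 0], [0, 0]] with rank 0, so corank 2. A Groebner basis of the Jacobian ideal J(f) in C{p,q} is {p^2/8 + q^7 - 25*q^2/8, p^3 + 125*q^3, p*q + 5*q^2}; counting standard monomials gives mu = 9. Corank 2; j^3 = q*(p + 5*q)^2 has shape L^2 M (L != M), so D-series; mu = 9 gives D_9.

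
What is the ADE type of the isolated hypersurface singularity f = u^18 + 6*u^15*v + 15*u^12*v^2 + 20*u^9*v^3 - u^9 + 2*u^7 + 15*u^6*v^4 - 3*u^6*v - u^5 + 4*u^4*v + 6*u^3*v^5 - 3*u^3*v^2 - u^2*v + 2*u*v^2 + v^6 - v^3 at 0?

The Hessian of f at 0 has rank 0. Corank 2; j^3 = -v*(u - v)^2 has shape L^2 M (L != M), so D-series; mu = 7 gives D_7.

D_7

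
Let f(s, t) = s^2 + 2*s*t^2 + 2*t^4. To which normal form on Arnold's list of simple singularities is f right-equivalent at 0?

The Hessian of f at 0 has rank 1. Corank 1: A-series; mu = 3 gives A_3.

A3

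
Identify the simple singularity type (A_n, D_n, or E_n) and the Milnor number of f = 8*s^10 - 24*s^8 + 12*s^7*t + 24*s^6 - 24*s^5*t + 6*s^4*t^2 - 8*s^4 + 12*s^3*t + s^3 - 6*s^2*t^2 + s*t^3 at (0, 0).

Type E_7, Milnor number mu = 7.

The Hessian of f at 0 is [[0, 0], [0, 0]] with rank 0, so corank 2. A Groebner basis of the Jacobian ideal J(f) in C{s,t} is {3*s^2/4 + t^4 + t^3/4, s^3, s^2*t - s^2/4 - t^3/12, -s^2 + s*t^2 - t^3/3}; counting standard monomials gives mu = 7. Corank 2; j^3 = s^3 is a perfect cube, so E-series; the 4-jet and mu = 7 give E_7.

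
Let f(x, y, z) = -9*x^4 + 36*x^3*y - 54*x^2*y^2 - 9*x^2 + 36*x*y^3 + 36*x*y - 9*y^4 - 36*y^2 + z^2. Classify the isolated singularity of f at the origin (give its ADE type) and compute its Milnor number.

The Hessian of f at 0 has rank 2. Corank 1: A-series; mu = 3 gives A_3.

Type A3, Milnor number mu = 3.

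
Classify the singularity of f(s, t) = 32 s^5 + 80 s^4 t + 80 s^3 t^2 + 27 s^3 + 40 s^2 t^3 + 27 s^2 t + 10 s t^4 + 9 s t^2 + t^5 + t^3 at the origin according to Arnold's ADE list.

The Hessian of f at 0 is [[0, 0], [0, 0]] with rank 0, so corank 2. A Groebner basis of the Jacobian ideal J(f) in C{s,t} is {t^5, s*t^3 + 3*t^4/8, s^2 + 2*s*t/3 + t^2/9}; counting standard monomials gives mu = 8. Corank 2; j^3 = (3*s + t)^3 is a perfect cube, so E-series; the 5-jet and mu = 8 give E_8.

E_8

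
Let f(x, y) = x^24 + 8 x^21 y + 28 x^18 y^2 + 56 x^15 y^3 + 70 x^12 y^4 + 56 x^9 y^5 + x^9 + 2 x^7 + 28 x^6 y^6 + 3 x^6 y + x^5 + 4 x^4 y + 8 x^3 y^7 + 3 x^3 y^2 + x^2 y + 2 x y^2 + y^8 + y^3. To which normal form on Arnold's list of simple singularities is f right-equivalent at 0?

The Hessian of f at 0 has rank 0. Corank 2; j^3 = y*(x + y)^2 has shape L^2 M (L != M), so D-series; mu = 9 gives D_9.

D_{9}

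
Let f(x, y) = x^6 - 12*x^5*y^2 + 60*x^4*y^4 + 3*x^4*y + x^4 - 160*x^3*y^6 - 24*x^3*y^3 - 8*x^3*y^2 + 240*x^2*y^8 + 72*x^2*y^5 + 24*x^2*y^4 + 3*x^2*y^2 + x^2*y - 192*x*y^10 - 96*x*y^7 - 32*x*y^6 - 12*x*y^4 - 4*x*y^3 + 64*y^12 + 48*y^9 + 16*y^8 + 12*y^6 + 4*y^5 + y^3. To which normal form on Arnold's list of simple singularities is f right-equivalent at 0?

The Hessian of f at 0 has rank 0. Corank 2; j^3 = y*(x^2 + y^2) splits into three distinct lines over C (the quadratic factor has nonzero discriminant), so D_4.

D4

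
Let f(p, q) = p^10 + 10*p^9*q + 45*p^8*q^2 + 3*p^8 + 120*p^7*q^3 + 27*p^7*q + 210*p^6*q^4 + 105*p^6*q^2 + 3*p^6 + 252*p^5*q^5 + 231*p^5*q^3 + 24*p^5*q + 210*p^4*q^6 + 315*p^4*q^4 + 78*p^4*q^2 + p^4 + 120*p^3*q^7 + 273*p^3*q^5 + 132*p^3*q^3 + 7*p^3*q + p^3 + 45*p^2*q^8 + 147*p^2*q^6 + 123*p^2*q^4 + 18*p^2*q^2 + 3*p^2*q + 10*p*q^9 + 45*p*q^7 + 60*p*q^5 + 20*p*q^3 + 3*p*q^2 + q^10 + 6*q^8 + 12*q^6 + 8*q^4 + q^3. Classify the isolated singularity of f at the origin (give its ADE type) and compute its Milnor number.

Type E_7, Milnor number mu = 7.

The Hessian of f at 0 has rank 0. Corank 2; j^3 = (p + q)^3 is a perfect cube, so E-series; the 4-jet and mu = 7 give E_7.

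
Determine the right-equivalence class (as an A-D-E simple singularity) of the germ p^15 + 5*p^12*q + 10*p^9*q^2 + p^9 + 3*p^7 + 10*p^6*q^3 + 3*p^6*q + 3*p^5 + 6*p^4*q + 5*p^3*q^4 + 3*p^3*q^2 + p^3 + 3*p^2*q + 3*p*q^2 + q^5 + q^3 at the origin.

E_8

The Hessian of f at 0 is [[0, 0], [0, 0]] with rank 0, so corank 2. A Groebner basis of the Jacobian ideal J(f) in C{p,q} is {-p^2/2 + p*q^3 - p*q - q^2/2, q^4, p^3 - 3*p*q^2 - 2*q^3, p^2*q + 2*p*q^2 + q^3}; counting standard monomials gives mu = 8. Corank 2; j^3 = (p + q)^3 is a perfect cube, so E-series; the 5-jet and mu = 8 give E_8.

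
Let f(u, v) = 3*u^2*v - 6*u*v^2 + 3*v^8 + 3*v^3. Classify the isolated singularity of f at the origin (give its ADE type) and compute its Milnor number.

Type D9, Milnor number mu = 9.

The Hessian of f at 0 has rank 0. Corank 2; j^3 = 3*v*(u - v)^2 has shape L^2 M (L != M), so D-series; mu = 9 gives D_9.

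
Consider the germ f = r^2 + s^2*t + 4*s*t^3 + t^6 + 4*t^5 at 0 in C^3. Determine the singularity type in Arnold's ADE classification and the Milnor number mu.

Type D_{7}, Milnor number mu = 7.

The Hessian of f at 0 has rank 1. Corank 2; j^3 = s^2*t has shape L^2 M (L != M), so D-series; mu = 7 gives D_7.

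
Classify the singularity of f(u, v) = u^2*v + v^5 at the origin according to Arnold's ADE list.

D_6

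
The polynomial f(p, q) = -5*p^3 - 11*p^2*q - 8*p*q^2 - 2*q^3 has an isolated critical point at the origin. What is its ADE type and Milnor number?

Type D4, Milnor number mu = 4.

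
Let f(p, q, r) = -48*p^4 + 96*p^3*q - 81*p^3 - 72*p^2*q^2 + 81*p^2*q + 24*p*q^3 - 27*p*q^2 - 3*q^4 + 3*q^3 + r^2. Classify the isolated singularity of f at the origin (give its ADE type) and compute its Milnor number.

Type E6, Milnor number mu = 6.

The Hessian of f at 0 has rank 1. Corank 2; j^3 = -3*(3*p - q)^3 is a perfect cube, so E-series; the 4-jet and mu = 6 give E_6.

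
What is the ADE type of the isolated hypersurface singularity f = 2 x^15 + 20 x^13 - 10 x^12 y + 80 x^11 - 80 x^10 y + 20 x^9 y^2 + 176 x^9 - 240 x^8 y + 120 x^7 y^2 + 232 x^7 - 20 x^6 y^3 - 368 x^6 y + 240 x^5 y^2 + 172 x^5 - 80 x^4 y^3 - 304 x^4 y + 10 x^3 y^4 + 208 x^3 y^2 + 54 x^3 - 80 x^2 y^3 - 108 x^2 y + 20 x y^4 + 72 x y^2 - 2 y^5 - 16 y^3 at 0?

The Hessian of f at 0 has rank 0. Corank 2; j^3 = 2*(3*x - 2*y)^3 is a perfect cube, so E-series; the 5-jet and mu = 8 give E_8.

E_{8}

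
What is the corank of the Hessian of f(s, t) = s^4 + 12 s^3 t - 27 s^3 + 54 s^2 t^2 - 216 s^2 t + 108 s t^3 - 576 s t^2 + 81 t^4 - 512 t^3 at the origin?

Hessian at 0 has rank 0.

2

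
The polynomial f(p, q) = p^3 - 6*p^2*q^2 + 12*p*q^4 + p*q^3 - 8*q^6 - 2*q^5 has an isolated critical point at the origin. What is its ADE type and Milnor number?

Type E_7, Milnor number mu = 7.

The Hessian of f at 0 has rank 0. Corank 2; j^3 = p^3 is a perfect cube, so E-series; the 4-jet and mu = 7 give E_7.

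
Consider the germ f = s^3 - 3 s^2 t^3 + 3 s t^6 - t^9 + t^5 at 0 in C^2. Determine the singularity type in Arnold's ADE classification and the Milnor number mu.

Type E8, Milnor number mu = 8.

The Hessian of f at 0 is [[0, 0], [0, 0]] with rank 0, so corank 2. A Groebner basis of the Jacobian ideal J(f) in C{s,t} is {-s^2/2 + s*t^3, t^4, s^3, s^2*t}; counting standard monomials gives mu = 8. Corank 2; j^3 = s^3 is a perfect cube, so E-series; the 5-jet and mu = 8 give E_8.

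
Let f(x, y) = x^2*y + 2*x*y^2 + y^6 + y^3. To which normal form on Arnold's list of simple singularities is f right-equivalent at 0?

D_7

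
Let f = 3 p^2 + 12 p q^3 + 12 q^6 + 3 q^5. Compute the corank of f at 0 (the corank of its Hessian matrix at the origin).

Hessian at 0 has rank 1.

1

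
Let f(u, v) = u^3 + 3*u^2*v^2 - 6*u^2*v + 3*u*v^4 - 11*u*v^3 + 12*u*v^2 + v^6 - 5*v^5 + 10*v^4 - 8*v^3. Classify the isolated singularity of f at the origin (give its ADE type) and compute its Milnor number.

Type E7, Milnor number mu = 7.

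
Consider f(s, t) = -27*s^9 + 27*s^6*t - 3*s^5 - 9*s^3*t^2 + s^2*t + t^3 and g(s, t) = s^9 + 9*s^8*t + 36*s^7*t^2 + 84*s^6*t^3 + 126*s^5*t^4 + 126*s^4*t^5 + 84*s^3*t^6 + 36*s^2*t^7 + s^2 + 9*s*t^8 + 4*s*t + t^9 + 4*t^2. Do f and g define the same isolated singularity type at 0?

The Hessian of f at 0 is [[0, 0], [0, 0]] with rank 0, so corank 2. A Groebner basis of the Jacobian ideal J(f) in C{s,t} is {t^3, s^2 + 3*t^2, s*t}; counting standard monomials gives mu = 4. Corank 2; j^3 = t*(s^2 + t^2) splits into three distinct lines over C (the quadratic factor has nonzero discriminant), so D_4. The Hessian of g at 0 is [[2, 4], [4, 8]] with rank 1, so corank 1. A Groebner basis of the Jacobian ideal J(g) in C{s,t} is {t^8, s + 2*t}; counting standard monomials gives mu = 8. Corank 1: A-series; mu = 8 gives A_8. f is D_4 but g is A_8, hence not right-equivalent.

No.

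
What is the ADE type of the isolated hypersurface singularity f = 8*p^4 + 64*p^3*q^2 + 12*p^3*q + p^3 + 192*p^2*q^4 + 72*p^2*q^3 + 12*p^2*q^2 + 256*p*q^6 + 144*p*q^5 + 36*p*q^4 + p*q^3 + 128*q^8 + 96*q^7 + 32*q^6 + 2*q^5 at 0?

The Hessian of f at 0 has rank 0. Corank 2; j^3 = p^3 is a perfect cube, so E-series; the 4-jet and mu = 7 give E_7.

E_7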